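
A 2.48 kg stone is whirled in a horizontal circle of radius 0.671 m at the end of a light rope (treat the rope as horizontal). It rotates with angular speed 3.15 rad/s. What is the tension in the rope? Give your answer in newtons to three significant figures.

16.5 N

v = ωr = 3.15 × 0.671 = 2.114 m/s.
The tension is the only horizontal force, so it supplies the full centripetal force: T = m v²/r = 2.48 × (2.114)²/0.671 = 2.48 × 4.468/0.671 = 16.51 N.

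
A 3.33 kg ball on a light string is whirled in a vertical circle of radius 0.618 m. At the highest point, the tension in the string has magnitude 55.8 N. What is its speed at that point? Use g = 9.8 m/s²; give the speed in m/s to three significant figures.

At the top, T + mg = mv²/r, so v = √(r(T/m + g)) = √(0.618 × (55.8/3.33 + 9.8)) = √(0.618 × 26.56) = √16.41 = 4.051 m/s.

4.05 m/s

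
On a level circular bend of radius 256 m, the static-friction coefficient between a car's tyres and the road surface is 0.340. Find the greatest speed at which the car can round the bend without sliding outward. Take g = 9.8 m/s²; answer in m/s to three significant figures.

On a flat curve, static friction is the only horizontal force, so it must supply the full centripetal force: μ_s m g = m v²/r.
Mass cancels: v_max = √(μ_s g r) = √(0.340 × 9.8 × 256) = √853.0 = 29.21 m/s.

29.2 m/s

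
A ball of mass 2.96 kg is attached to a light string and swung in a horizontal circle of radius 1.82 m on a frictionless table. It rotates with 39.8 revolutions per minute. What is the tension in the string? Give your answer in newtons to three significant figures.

ω = 39.8 rev/min × 2π/60 = 4.168 rad/s, so v = ωr = 4.168 × 1.82 = 7.585 m/s.
The tension is the only horizontal force, so it supplies the full centripetal force: T = m v²/r = 2.96 × (7.585)²/1.82 = 2.96 × 57.54/1.82 = 93.58 N.

93.6 N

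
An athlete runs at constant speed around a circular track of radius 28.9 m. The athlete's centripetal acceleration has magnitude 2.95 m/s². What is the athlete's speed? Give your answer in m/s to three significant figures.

a_c = v²/r ⇒ v = √(a_c · r) = √(2.95 × 28.9) = √85.26 = 9.233 m/s.

9.23 m/s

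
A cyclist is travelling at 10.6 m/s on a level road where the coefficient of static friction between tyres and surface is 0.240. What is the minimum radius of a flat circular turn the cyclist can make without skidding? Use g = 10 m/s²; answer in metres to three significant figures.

At the limit, μ_s m g = m v²/r, so r_min = v²/(μ_s g) = (10.6)²/(0.240 × 10.0) = 112.4/2.400 = 46.82 m.

46.8 m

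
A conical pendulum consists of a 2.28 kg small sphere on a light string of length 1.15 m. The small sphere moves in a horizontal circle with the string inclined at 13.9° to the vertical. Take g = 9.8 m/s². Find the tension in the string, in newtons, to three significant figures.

Vertically the bob has no acceleration, so T cosθ = mg.
T = mg/cosθ = 2.28 × 9.8 / cos 13.9° = 22.34/0.9707 = 23.02 N.

23.0 N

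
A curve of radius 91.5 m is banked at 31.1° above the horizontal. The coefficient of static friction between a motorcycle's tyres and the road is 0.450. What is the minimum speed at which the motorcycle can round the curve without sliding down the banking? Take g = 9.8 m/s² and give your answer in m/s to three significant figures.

10.4 m/s

At the minimum speed, friction acts up the slope at its limiting value f = μN. Radially (horizontal, toward centre): N sinθ − μN cosθ = mv²/r. Vertically: N cosθ + μN sinθ = mg.
Dividing: v² = r g (sinθ − μcosθ)/(cosθ + μsinθ).
sinθ − μcosθ = 0.5165 − 0.450×0.8563 = 0.1312; cosθ + μsinθ = 0.8563 + 0.450×0.5165 = 1.089.
v² = 91.5 × 9.8 × 0.1312/1.089 = 108.1 m²/s², so v = 10.40 m/s.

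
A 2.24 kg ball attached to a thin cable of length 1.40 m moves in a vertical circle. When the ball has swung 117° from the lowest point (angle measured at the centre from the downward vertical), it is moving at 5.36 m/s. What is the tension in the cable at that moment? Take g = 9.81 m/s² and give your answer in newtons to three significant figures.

36.0 N

Take the radial direction toward the centre of the circle as positive. The component of the weight along the string toward the centre is −mg cos φ (φ measured from the bottom), so Newton's second law along the string gives T − mg cos φ = m v²/r.
cos 117° = -0.4540, so T = m(v²/r + g cos φ) = 2.24 × ((5.36)²/1.40 + 9.81 × -0.4540) = 2.24 × (20.52 + (-4.454)) = 2.24 × 16.07 = 35.99 N.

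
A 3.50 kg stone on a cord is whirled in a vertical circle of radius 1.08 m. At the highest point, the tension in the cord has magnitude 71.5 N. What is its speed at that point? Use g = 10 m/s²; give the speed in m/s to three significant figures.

At the top, T + mg = mv²/r, so v = √(r(T/m + g)) = √(1.08 × (71.5/3.50 + 10.0)) = √(1.08 × 30.43) = √32.86 = 5.733 m/s.

5.73 m/s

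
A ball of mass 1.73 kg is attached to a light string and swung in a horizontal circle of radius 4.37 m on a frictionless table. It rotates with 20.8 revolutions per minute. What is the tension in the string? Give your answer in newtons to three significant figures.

35.9 N

ω = 20.8 rev/min × 2π/60 = 2.178 rad/s, so v = ωr = 2.178 × 4.37 = 9.519 m/s.
The tension is the only horizontal force, so it supplies the full centripetal force: T = m v²/r = 1.73 × (9.519)²/4.37 = 1.73 × 90.60/4.37 = 35.87 N.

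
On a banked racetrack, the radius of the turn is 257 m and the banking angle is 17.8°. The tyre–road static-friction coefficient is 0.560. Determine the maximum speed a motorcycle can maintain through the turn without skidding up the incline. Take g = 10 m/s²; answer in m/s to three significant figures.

52.5 m/s

At the maximum speed, friction acts down the slope at its limiting value f = μN. Radially (horizontal, toward centre): N sinθ + μN cosθ = mv²/r. Vertically: N cosθ − μN sinθ = mg.
Dividing: v² = r g (sinθ + μcosθ)/(cosθ − μsinθ).
sinθ + μcosθ = 0.3057 + 0.560×0.9521 = 0.8389; cosθ − μsinθ = 0.9521 − 0.560×0.3057 = 0.7809.
v² = 257 × 10.0 × 0.8389/0.7809 = 2761 m²/s², so v = 52.54 m/s.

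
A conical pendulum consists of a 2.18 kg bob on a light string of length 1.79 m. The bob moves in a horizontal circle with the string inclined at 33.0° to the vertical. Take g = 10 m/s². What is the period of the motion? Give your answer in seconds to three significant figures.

r = L sinθ = 0.9749 m. From T sinθ = mω²r and T cosθ = mg: tanθ = ω²r/g, so ω² = g tanθ / r = g/(L cosθ).
ω = √(g/(L cosθ)) = √(10.0/(1.79 × 0.8387)) = √6.661 = 2.581 rad/s.
Period = 2π/ω = 2.434 s.

2.43 s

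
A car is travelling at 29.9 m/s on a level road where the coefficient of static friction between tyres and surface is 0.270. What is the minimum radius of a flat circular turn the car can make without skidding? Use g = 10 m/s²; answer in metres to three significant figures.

At the limit, μ_s m g = m v²/r, so r_min = v²/(μ_s g) = (29.9)²/(0.270 × 10.0) = 894.0/2.700 = 331.1 m.

331 m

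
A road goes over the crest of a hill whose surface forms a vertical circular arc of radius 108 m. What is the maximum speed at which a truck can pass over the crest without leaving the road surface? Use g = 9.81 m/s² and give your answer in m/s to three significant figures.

32.5 m/s

At the crest the centre of the circle is below the truck, so the net downward (centripetal) force is mg − N = mv²/r.
The truck leaves the road when N → 0, giving v_max = √(g r) = √(9.81 × 108) = 32.55 m/s.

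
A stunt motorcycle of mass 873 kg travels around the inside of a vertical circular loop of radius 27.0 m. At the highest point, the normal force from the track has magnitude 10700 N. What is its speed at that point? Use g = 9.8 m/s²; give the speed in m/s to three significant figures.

24.4 m/s

At the top, N + mg = mv²/r, so v = √(r(N/m + g)) = √(27.0 × (10700/873 + 9.8)) = √(27.0 × 22.06) = √595.5 = 24.40 m/s.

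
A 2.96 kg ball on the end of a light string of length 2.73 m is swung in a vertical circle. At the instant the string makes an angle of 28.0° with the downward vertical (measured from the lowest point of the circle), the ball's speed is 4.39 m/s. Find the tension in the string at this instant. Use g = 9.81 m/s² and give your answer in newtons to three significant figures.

46.5 N

Take the radial direction toward the centre of the circle as positive. The component of the weight along the string toward the centre is −mg cos φ (φ measured from the bottom), so Newton's second law along the string gives T − mg cos φ = m v²/r.
cos 28.0° = 0.8829, so T = m(v²/r + g cos φ) = 2.96 × ((4.39)²/2.73 + 9.81 × 0.8829) = 2.96 × (7.059 + (8.662)) = 2.96 × 15.72 = 46.53 N.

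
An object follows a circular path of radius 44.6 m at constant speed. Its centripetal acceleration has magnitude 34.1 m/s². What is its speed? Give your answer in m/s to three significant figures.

39.0 m/s

a_c = v²/r ⇒ v = √(a_c · r) = √(34.1 × 44.6) = √1521 = 39.00 m/s.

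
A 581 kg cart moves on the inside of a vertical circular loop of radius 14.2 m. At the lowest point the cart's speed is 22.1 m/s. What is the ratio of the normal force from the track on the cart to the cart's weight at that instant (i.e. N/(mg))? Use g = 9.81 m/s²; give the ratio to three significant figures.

4.51

At the bottom, N − mg = mv²/r, so N = m(v²/r + g) and N/(mg) = v²/(rg) + 1 = (22.1)²/(14.2 × 9.81) + 1 = 3.506 + 1 = 4.506.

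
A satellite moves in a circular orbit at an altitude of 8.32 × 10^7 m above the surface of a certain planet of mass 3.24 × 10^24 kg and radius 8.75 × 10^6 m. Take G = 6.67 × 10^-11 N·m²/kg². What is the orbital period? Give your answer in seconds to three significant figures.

r = R + h = 8.75 × 10^6 + 8.32 × 10^7 = 9.195 × 10^7 m. Gravity provides the centripetal force: G M m / r² = m v² / r ⇒ v = √(GM/r) = 1533 m/s.
T = 2πr/v = 2π × 9.195 × 10^7 / 1533 = 376900 s.

377000 s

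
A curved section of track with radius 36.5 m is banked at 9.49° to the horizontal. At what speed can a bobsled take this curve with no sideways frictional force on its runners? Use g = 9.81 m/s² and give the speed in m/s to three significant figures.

On a frictionless banked curve, N sinθ = mv²/r and N cosθ = mg, so tanθ = v²/(rg).
v = √(r g tanθ) = √(36.5 × 9.81 × tan 9.49°) = √(36.5 × 9.81 × 0.1672) = √59.86 = 7.737 m/s.

7.74 m/s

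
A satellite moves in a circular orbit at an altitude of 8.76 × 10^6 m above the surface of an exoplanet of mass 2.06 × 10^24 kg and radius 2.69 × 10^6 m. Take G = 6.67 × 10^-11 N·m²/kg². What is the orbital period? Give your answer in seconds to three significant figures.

r = R + h = 2.69 × 10^6 + 8.76 × 10^6 = 1.145 × 10^7 m. Gravity provides the centripetal force: G M m / r² = m v² / r ⇒ v = √(GM/r) = 3464 m/s.
T = 2πr/v = 2π × 1.145 × 10^7 / 3464 = 20770 s.

20800 s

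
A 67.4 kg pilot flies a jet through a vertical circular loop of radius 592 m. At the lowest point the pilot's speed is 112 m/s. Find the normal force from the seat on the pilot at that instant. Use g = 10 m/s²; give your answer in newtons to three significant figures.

2100 N

At the lowest point, N points up (toward the centre) and the weight mg points down (away from the centre), so the net inward force is N − mg = mv²/r.
N = m(v²/r + g) = 67.4 × ((112)²/592 + 10.0) = 67.4 × (21.19 + 10.0) = 67.4 × 31.19 = 2102 N.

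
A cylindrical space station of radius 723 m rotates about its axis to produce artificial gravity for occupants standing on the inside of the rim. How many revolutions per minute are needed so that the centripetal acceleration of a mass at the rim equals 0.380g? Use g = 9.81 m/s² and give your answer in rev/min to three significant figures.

0.686 rev/min

Require ω²r = 0.380g, so ω = √(0.380 × 9.81/723) = 0.07181 rad/s.
In rev/min: ω × 60/(2π) = 0.07181 × 60/(2π) = 0.6857 rev/min.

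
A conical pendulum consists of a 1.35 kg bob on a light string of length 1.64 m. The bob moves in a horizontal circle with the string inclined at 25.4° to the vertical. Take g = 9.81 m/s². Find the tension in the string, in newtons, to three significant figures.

Vertically the bob has no acceleration, so T cosθ = mg.
T = mg/cosθ = 1.35 × 9.81 / cos 25.4° = 13.24/0.9033 = 14.66 N.

14.7 N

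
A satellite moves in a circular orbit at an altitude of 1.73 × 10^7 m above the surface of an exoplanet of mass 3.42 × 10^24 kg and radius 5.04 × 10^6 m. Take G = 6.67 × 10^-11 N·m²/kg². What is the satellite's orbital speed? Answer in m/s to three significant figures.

Orbital radius r = R + h = 5.04 × 10^6 + 1.73 × 10^7 = 2.234 × 10^7 m.
Gravity supplies the centripetal force: G M m / r² = m v² / r, so v = √(GM/r).
v = √(6.67 × 10^-11 × 3.42 × 10^24 / 2.234 × 10^7) = √(1.021 × 10^7) = 3195 m/s.

3200 m/s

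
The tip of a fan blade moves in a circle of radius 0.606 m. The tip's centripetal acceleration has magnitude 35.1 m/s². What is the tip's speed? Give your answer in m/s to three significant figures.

a_c = v²/r ⇒ v = √(a_c · r) = √(35.1 × 0.606) = √21.27 = 4.612 m/s.

4.61 m/s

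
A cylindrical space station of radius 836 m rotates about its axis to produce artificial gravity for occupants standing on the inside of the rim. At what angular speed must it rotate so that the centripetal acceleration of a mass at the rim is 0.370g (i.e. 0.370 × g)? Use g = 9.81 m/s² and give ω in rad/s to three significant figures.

Centripetal acceleration a_c = ω²r. Setting ω²r = 0.370g:
ω = √(0.370g / r) = √(0.370 × 9.81 / 836) = √0.004342 = 0.06589 rad/s.

0.0659 rad/s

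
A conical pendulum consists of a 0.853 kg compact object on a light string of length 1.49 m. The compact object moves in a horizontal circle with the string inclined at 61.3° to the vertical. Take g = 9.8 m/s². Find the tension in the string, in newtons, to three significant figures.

17.4 N

Vertically the bob has no acceleration, so T cosθ = mg.
T = mg/cosθ = 0.853 × 9.8 / cos 61.3° = 8.359/0.4802 = 17.41 N.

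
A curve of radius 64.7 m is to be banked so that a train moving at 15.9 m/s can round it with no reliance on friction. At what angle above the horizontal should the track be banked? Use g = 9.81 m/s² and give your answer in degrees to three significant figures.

21.7°

For a frictionless banked turn: horizontally N sinθ = mv²/r and vertically N cosθ = mg.
Dividing: tanθ = v²/(r g) = (15.9)²/(64.7 × 9.81) = 252.8/634.7 = 0.3983.
θ = arctan(0.3983) = 21.72°.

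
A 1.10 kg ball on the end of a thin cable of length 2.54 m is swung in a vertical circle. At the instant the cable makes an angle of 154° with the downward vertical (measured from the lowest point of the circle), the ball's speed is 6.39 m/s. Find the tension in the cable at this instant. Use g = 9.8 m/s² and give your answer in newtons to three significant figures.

7.99 N

Take the radial direction toward the centre of the circle as positive. The component of the weight along the string toward the centre is −mg cos φ (φ measured from the bottom), so Newton's second law along the string gives T − mg cos φ = m v²/r.
cos 154° = -0.8988, so T = m(v²/r + g cos φ) = 1.10 × ((6.39)²/2.54 + 9.8 × -0.8988) = 1.10 × (16.08 + (-8.808)) = 1.10 × 7.267 = 7.994 N.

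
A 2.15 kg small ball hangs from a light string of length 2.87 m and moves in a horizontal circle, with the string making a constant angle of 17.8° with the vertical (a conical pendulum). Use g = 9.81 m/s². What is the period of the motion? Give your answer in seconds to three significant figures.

3.32 s

r = L sinθ = 0.8773 m. From T sinθ = mω²r and T cosθ = mg: tanθ = ω²r/g, so ω² = g tanθ / r = g/(L cosθ).
ω = √(g/(L cosθ)) = √(9.81/(2.87 × 0.9521)) = √3.590 = 1.895 rad/s.
Period = 2π/ω = 3.316 s.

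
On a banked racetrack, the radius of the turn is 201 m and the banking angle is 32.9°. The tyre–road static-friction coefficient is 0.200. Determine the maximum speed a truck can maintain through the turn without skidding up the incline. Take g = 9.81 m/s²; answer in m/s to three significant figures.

43.8 m/s

At the maximum speed, friction acts down the slope at its limiting value f = μN. Radially (horizontal, toward centre): N sinθ + μN cosθ = mv²/r. Vertically: N cosθ − μN sinθ = mg.
Dividing: v² = r g (sinθ + μcosθ)/(cosθ − μsinθ).
sinθ + μcosθ = 0.5432 + 0.200×0.8396 = 0.7111; cosθ − μsinθ = 0.8396 − 0.200×0.5432 = 0.7310.
v² = 201 × 9.81 × 0.7111/0.7310 = 1918 m²/s², so v = 43.80 m/s.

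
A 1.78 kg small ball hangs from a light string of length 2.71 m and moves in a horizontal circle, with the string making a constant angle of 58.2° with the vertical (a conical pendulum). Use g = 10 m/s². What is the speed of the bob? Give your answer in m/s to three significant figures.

The radius of the circle is r = L sinθ = 2.71 × sin 58.2° = 2.303 m.
Horizontally T sinθ = mv²/r and vertically T cosθ = mg, so tanθ = v²/(rg).
v = √(r g tanθ) = √(2.303 × 10.0 × 1.613) = √37.15 = 6.095 m/s.

6.09 m/s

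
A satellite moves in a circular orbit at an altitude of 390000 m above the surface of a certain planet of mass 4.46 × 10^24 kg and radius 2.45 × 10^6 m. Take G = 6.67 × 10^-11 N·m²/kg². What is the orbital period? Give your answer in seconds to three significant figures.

r = R + h = 2.45 × 10^6 + 390000 = 2.840 × 10^6 m. Gravity provides the centripetal force: G M m / r² = m v² / r ⇒ v = √(GM/r) = 10230 m/s.
T = 2πr/v = 2π × 2.840 × 10^6 / 10230 = 1744 s.

1740 s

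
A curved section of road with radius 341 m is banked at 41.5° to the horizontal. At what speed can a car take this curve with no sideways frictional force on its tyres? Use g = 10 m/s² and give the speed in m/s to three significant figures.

54.9 m/s

On a frictionless banked curve, N sinθ = mv²/r and N cosθ = mg, so tanθ = v²/(rg).
v = √(r g tanθ) = √(341 × 10.0 × tan 41.5°) = √(341 × 10.0 × 0.8847) = √3017 = 54.93 m/s.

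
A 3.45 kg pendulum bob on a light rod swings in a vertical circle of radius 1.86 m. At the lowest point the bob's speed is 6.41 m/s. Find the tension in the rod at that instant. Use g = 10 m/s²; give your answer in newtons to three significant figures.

At the lowest point, T points up (toward the centre) and the weight mg points down (away from the centre), so the net inward force is T − mg = mv²/r.
T = m(v²/r + g) = 3.45 × ((6.41)²/1.86 + 10.0) = 3.45 × (22.09 + 10.0) = 3.45 × 32.09 = 110.7 N.

111 N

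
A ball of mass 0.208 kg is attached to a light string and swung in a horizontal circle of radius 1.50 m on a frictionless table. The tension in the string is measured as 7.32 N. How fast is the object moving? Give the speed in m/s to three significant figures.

7.27 m/s

T = m v²/r ⇒ v = √(T r / m) = √(7.32 × 1.50 / 0.208) = √52.79 = 7.266 m/s.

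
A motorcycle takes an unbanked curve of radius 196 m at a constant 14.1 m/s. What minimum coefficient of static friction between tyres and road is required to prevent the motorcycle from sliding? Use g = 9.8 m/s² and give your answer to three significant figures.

Friction provides the centripetal force: μ_s m g = m v²/r, so μ_s = v²/(g r) = (14.10)²/(9.8 × 196) = 198.8/1921 = 0.1035.

0.104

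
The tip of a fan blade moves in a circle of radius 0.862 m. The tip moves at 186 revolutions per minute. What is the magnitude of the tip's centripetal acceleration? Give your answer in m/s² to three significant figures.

327 m/s²

ω = 186 rev/min × 2π/60 = 19.48 rad/s, so v = ωr = 19.48 × 0.862 = 16.79 m/s.
a_c = v²/r = (16.79)²/0.862 = 281.9/0.862 = 327.0 m/s².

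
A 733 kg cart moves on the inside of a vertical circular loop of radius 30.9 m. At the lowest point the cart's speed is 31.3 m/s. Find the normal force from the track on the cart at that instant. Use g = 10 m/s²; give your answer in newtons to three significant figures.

At the lowest point, N points up (toward the centre) and the weight mg points down (away from the centre), so the net inward force is N − mg = mv²/r.
N = m(v²/r + g) = 733 × ((31.3)²/30.9 + 10.0) = 733 × (31.71 + 10.0) = 733 × 41.71 = 30570 N.

30600 N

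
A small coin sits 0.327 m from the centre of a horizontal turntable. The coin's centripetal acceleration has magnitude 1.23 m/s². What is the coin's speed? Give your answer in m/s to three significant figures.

0.634 m/s

a_c = v²/r ⇒ v = √(a_c · r) = √(1.23 × 0.327) = √0.4022 = 0.6342 m/s.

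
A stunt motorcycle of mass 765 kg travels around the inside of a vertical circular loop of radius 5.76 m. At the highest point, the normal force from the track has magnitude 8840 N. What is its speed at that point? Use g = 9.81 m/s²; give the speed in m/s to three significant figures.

11.1 m/s

At the top, N + mg = mv²/r, so v = √(r(N/m + g)) = √(5.76 × (8840/765 + 9.81)) = √(5.76 × 21.37) = √123.1 = 11.09 m/s.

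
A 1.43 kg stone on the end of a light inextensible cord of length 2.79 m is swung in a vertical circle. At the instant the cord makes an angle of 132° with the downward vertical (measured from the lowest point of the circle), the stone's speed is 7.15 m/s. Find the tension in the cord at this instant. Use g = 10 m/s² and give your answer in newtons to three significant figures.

Take the radial direction toward the centre of the circle as positive. The component of the weight along the string toward the centre is −mg cos φ (φ measured from the bottom), so Newton's second law along the string gives T − mg cos φ = m v²/r.
cos 132° = -0.6691, so T = m(v²/r + g cos φ) = 1.43 × ((7.15)²/2.79 + 10.0 × -0.6691) = 1.43 × (18.32 + (-6.691)) = 1.43 × 11.63 = 16.63 N.

16.6 N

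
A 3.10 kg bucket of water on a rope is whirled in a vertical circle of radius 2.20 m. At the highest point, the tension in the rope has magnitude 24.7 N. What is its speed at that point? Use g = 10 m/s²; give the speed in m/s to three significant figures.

At the top, T + mg = mv²/r, so v = √(r(T/m + g)) = √(2.20 × (24.7/3.10 + 10.0)) = √(2.20 × 17.97) = √39.53 = 6.287 m/s.

6.29 m/s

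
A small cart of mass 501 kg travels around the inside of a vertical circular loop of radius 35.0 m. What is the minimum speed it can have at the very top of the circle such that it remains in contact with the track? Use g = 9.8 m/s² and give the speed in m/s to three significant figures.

At the top, both weight mg and N point toward the centre: N + mg = mv²/r.
At minimum speed N → 0, so mg = mv_min²/r ⇒ v_min = √(g r) = √(9.8 × 35.0) = 18.52 m/s.

18.5 m/s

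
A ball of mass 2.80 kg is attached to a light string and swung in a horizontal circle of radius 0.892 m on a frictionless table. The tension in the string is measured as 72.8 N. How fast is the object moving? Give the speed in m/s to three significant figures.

T = m v²/r ⇒ v = √(T r / m) = √(72.8 × 0.892 / 2.80) = √23.19 = 4.816 m/s.

4.82 m/s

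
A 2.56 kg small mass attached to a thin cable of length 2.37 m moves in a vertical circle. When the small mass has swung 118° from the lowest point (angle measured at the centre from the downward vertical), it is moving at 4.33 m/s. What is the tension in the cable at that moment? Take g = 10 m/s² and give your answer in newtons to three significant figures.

Take the radial direction toward the centre of the circle as positive. The component of the weight along the string toward the centre is −mg cos φ (φ measured from the bottom), so Newton's second law along the string gives T − mg cos φ = m v²/r.
cos 118° = -0.4695, so T = m(v²/r + g cos φ) = 2.56 × ((4.33)²/2.37 + 10.0 × -0.4695) = 2.56 × (7.911 + (-4.695)) = 2.56 × 3.216 = 8.234 N.

8.23 N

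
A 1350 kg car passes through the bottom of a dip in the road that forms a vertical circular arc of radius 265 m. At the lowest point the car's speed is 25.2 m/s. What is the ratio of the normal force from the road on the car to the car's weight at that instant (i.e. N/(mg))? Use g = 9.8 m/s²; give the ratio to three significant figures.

At the bottom, N − mg = mv²/r, so N = m(v²/r + g) and N/(mg) = v²/(rg) + 1 = (25.2)²/(265 × 9.8) + 1 = 0.2445 + 1 = 1.245.

1.24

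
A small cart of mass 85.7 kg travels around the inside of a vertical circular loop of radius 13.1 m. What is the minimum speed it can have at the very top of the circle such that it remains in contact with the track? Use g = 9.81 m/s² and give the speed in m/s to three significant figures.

11.3 m/s

At the highest point the centre is directly below, so both the weight and N act inward: N + mg = mv²/r.
At minimum speed N → 0, so mg = mv_min²/r ⇒ v_min = √(g r) = √(9.81 × 13.1) = 11.34 m/s.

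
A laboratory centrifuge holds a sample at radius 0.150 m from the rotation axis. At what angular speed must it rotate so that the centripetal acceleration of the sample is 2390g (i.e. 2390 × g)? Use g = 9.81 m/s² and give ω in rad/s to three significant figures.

395 rad/s

Centripetal acceleration a_c = ω²r. Setting ω²r = 2390g:
ω = √(2390g / r) = √(2390 × 9.81 / 0.150) = √156300 = 395.4 rad/s.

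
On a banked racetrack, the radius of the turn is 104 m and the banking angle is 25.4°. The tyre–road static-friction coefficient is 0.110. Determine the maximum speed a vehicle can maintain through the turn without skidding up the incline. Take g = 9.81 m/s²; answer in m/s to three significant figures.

At the maximum speed, friction acts down the slope at its limiting value f = μN. Radially (horizontal, toward centre): N sinθ + μN cosθ = mv²/r. Vertically: N cosθ − μN sinθ = mg.
Dividing: v² = r g (sinθ + μcosθ)/(cosθ − μsinθ).
sinθ + μcosθ = 0.4289 + 0.110×0.9033 = 0.5283; cosθ − μsinθ = 0.9033 − 0.110×0.4289 = 0.8562.
v² = 104 × 9.81 × 0.5283/0.8562 = 629.6 m²/s², so v = 25.09 m/s.

25.1 m/s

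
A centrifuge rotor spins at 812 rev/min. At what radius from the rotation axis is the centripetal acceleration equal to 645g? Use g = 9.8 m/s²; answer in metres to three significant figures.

ω = 812 rev/min × 2π/60 = 85.03 rad/s.
a_c = ω²r = 645g ⇒ r = 645 × 9.8 / (85.03)² = 6321/7231 = 0.8742 m.

0.874 m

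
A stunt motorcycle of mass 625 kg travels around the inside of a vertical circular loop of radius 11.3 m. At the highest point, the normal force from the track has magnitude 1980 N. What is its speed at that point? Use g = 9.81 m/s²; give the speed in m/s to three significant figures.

At the top, N + mg = mv²/r, so v = √(r(N/m + g)) = √(11.3 × (1980/625 + 9.81)) = √(11.3 × 12.98) = √146.7 = 12.11 m/s.

12.1 m/s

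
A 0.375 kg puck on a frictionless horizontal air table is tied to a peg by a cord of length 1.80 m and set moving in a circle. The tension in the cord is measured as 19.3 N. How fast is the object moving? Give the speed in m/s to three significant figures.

T = m v²/r ⇒ v = √(T r / m) = √(19.3 × 1.80 / 0.375) = √92.64 = 9.625 m/s.

9.62 m/s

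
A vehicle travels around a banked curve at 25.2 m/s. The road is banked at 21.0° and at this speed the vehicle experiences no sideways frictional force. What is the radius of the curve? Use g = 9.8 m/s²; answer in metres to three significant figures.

169 m

Frictionless banking: tanθ = v²/(rg), so r = v²/(g tanθ).
r = (25.2)²/(9.8 × tan 21.0°) = 635.0/(9.8 × 0.3839) = 635.0/3.762 = 168.8 m.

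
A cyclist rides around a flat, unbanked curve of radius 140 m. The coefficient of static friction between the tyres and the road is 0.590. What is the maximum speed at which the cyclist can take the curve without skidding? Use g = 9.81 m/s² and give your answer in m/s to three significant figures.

28.5 m/s

The only inward force on a level bend is static friction, so at the limit f_s = μ_s N = μ_s m g = m v²/r.
Mass cancels: v_max = √(μ_s g r) = √(0.590 × 9.81 × 140) = √810.3 = 28.47 m/s.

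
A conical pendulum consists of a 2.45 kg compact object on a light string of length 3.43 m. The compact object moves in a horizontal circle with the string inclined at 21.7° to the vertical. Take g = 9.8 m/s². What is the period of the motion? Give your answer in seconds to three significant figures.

r = L sinθ = 1.268 m. From T sinθ = mω²r and T cosθ = mg: tanθ = ω²r/g, so ω² = g tanθ / r = g/(L cosθ).
ω = √(g/(L cosθ)) = √(9.8/(3.43 × 0.9291)) = √3.075 = 1.754 rad/s.
Period = 2π/ω = 3.583 s.

3.58 s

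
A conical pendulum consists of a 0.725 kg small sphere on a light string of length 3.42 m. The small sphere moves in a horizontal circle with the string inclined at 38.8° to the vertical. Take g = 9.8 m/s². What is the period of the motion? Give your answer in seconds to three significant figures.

3.28 s

r = L sinθ = 2.143 m. From T sinθ = mω²r and T cosθ = mg: tanθ = ω²r/g, so ω² = g tanθ / r = g/(L cosθ).
ω = √(g/(L cosθ)) = √(9.8/(3.42 × 0.7793)) = √3.677 = 1.918 rad/s.
Period = 2π/ω = 3.277 s.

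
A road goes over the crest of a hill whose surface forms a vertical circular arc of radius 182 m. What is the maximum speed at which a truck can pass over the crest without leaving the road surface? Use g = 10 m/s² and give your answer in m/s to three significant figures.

42.7 m/s

At the crest the centre of the circle is below the truck, so the net downward (centripetal) force is mg − N = mv²/r.
The truck leaves the road when N → 0, giving v_max = √(g r) = √(10.0 × 182) = 42.66 m/s.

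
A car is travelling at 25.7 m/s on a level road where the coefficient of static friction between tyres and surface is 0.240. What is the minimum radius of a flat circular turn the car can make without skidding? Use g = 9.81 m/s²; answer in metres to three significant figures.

At the limit, μ_s m g = m v²/r, so r_min = v²/(μ_s g) = (25.7)²/(0.240 × 9.81) = 660.5/2.354 = 280.5 m.

281 m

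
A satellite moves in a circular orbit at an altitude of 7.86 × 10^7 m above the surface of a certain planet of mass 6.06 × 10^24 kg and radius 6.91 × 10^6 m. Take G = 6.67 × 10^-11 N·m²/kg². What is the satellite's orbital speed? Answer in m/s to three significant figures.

Orbital radius r = R + h = 6.91 × 10^6 + 7.86 × 10^7 = 8.551 × 10^7 m.
Gravity supplies the centripetal force: G M m / r² = m v² / r, so v = √(GM/r).
v = √(6.67 × 10^-11 × 6.06 × 10^24 / 8.551 × 10^7) = √(4.727 × 10^6) = 2174 m/s.

2170 m/s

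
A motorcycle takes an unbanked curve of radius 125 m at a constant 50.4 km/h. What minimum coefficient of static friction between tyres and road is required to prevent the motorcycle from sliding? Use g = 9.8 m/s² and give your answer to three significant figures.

0.160

v = 50.4/3.6 = 14.00 m/s.
Friction provides the centripetal force: μ_s m g = m v²/r, so μ_s = v²/(g r) = (14.00)²/(9.8 × 125) = 196.0/1225 = 0.1600.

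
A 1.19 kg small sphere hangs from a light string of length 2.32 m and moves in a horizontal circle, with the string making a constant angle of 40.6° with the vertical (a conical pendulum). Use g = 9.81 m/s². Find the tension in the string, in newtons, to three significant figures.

15.4 N

Vertically the bob has no acceleration, so T cosθ = mg.
T = mg/cosθ = 1.19 × 9.81 / cos 40.6° = 11.67/0.7593 = 15.38 N.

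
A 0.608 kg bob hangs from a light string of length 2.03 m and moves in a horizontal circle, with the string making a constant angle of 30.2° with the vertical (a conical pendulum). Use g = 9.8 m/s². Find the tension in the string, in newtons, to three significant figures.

6.89 N

Vertically the bob has no acceleration, so T cosθ = mg.
T = mg/cosθ = 0.608 × 9.8 / cos 30.2° = 5.958/0.8643 = 6.894 N.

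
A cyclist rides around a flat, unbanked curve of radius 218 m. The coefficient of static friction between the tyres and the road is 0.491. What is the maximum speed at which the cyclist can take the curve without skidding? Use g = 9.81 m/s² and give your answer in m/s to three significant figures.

Friction provides the centripetal force on a flat curve. At maximum speed it is at its limiting value: μ_s m g = m v²/r.
Mass cancels: v_max = √(μ_s g r) = √(0.491 × 9.81 × 218) = √1050 = 32.40 m/s.

32.4 m/s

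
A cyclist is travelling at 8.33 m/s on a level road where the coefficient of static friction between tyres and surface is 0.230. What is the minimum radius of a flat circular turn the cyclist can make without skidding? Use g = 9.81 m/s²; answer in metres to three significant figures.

30.8 m

At the limit, μ_s m g = m v²/r, so r_min = v²/(μ_s g) = (8.33)²/(0.230 × 9.81) = 69.39/2.256 = 30.75 m.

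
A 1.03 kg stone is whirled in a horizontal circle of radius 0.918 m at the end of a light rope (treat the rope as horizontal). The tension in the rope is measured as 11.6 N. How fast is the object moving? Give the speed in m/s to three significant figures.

3.22 m/s

T = m v²/r ⇒ v = √(T r / m) = √(11.6 × 0.918 / 1.03) = √10.34 = 3.215 m/s.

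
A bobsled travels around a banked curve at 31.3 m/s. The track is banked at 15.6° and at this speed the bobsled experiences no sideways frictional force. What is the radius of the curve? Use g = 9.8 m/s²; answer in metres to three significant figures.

Frictionless banking: tanθ = v²/(rg), so r = v²/(g tanθ).
r = (31.3)²/(9.8 × tan 15.6°) = 979.7/(9.8 × 0.2792) = 979.7/2.736 = 358.0 m.

358 m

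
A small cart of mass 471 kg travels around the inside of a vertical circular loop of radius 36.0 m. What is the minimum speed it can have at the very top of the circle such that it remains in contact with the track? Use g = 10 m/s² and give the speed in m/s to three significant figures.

At the highest point the centre is directly below, so both the weight and N act inward: N + mg = mv²/r.
At minimum speed N → 0, so mg = mv_min²/r ⇒ v_min = √(g r) = √(10.0 × 36.0) = 18.97 m/s.

19.0 m/s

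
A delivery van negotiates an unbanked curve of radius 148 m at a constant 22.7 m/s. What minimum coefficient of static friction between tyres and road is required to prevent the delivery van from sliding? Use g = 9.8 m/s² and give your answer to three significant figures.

Friction provides the centripetal force: μ_s m g = m v²/r, so μ_s = v²/(g r) = (22.70)²/(9.8 × 148) = 515.3/1450 = 0.3553.

0.355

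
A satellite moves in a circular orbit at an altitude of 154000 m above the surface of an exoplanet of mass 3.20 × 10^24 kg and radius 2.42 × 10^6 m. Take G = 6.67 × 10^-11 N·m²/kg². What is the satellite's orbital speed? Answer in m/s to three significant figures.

9110 m/s

Orbital radius r = R + h = 2.42 × 10^6 + 154000 = 2.574 × 10^6 m.
Gravity supplies the centripetal force: G M m / r² = m v² / r, so v = √(GM/r).
v = √(6.67 × 10^-11 × 3.20 × 10^24 / 2.574 × 10^6) = √(8.292 × 10^7) = 9106 m/s.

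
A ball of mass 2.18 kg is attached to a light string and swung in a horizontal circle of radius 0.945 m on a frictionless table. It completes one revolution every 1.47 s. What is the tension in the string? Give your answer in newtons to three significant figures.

37.6 N

v = 2πr/T = 2π × 0.945/1.47 = 4.039 m/s.
The tension is the only horizontal force, so it supplies the full centripetal force: T = m v²/r = 2.18 × (4.039)²/0.945 = 2.18 × 16.32/0.945 = 37.64 N.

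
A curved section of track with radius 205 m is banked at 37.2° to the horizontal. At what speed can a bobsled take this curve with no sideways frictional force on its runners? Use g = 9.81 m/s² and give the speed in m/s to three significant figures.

39.1 m/s

On a frictionless banked curve, N sinθ = mv²/r and N cosθ = mg, so tanθ = v²/(rg).
v = √(r g tanθ) = √(205 × 9.81 × tan 37.2°) = √(205 × 9.81 × 0.7590) = √1526 = 39.07 m/s.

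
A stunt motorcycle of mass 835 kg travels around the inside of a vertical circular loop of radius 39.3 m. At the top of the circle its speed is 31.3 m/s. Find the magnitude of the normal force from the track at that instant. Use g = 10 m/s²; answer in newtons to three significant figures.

At the top, both N and the weight mg point inward (toward the centre), so N + mg = mv²/r.
N = m(v²/r − g) = 835 × ((31.3)²/39.3 − 10.0) = 835 × (24.93 − 10.0) = 835 × 14.93 = 12470 N.

12500 N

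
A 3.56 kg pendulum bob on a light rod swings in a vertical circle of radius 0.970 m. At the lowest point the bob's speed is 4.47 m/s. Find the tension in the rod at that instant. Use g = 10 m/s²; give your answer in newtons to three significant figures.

109 N

At the lowest point, T points up (toward the centre) and the weight mg points down (away from the centre), so the net inward force is T − mg = mv²/r.
T = m(v²/r + g) = 3.56 × ((4.47)²/0.970 + 10.0) = 3.56 × (20.60 + 10.0) = 3.56 × 30.60 = 108.9 N.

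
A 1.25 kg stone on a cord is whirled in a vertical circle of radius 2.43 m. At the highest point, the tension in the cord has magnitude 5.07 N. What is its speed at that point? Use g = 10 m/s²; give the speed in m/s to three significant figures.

At the top, T + mg = mv²/r, so v = √(r(T/m + g)) = √(2.43 × (5.07/1.25 + 10.0)) = √(2.43 × 14.06) = √34.16 = 5.844 m/s.

5.84 m/s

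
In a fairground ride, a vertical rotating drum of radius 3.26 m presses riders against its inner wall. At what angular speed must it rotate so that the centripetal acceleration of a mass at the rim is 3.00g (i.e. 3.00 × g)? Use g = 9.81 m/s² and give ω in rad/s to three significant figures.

Centripetal acceleration a_c = ω²r. Setting ω²r = 3.00g:
ω = √(3.00g / r) = √(3.00 × 9.81 / 3.26) = √9.028 = 3.005 rad/s.

3.00 rad/s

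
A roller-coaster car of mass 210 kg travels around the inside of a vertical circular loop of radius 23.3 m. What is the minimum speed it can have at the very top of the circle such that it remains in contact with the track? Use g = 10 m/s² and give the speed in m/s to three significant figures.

15.3 m/s

At the highest point the centre is directly below, so both the weight and N act inward: N + mg = mv²/r.
At minimum speed N → 0, so mg = mv_min²/r ⇒ v_min = √(g r) = √(10.0 × 23.3) = 15.26 m/s.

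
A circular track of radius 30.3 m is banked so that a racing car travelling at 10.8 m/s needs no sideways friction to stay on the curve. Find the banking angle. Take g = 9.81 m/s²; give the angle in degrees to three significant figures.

With no friction, the horizontal component of the normal force provides the centripetal force: N sinθ = mv²/r, while N cosθ = mg vertically.
Dividing: tanθ = v²/(r g) = (10.8)²/(30.3 × 9.81) = 116.6/297.2 = 0.3924.
θ = arctan(0.3924) = 21.43°.

21.4°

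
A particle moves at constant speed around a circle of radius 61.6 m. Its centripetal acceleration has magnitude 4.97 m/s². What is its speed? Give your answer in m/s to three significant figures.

a_c = v²/r ⇒ v = √(a_c · r) = √(4.97 × 61.6) = √306.2 = 17.50 m/s.

17.5 m/s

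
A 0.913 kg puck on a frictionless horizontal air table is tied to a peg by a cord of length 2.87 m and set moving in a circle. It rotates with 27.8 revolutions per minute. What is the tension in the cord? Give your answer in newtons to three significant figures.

22.2 N

ω = 27.8 rev/min × 2π/60 = 2.911 rad/s, so v = ωr = 2.911 × 2.87 = 8.355 m/s.
The tension is the only horizontal force, so it supplies the full centripetal force: T = m v²/r = 0.913 × (8.355)²/2.87 = 0.913 × 69.81/2.87 = 22.21 N.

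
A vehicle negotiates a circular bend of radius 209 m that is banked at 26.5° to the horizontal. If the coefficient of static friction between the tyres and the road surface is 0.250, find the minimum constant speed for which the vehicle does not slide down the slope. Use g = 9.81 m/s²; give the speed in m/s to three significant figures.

21.3 m/s

At the minimum speed, friction acts up the slope at its limiting value f = μN. Radially (horizontal, toward centre): N sinθ − μN cosθ = mv²/r. Vertically: N cosθ + μN sinθ = mg.
Dividing: v² = r g (sinθ − μcosθ)/(cosθ + μsinθ).
sinθ − μcosθ = 0.4462 − 0.250×0.8949 = 0.2225; cosθ + μsinθ = 0.8949 + 0.250×0.4462 = 1.006.
v² = 209 × 9.81 × 0.2225/1.006 = 453.2 m²/s², so v = 21.29 m/s.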